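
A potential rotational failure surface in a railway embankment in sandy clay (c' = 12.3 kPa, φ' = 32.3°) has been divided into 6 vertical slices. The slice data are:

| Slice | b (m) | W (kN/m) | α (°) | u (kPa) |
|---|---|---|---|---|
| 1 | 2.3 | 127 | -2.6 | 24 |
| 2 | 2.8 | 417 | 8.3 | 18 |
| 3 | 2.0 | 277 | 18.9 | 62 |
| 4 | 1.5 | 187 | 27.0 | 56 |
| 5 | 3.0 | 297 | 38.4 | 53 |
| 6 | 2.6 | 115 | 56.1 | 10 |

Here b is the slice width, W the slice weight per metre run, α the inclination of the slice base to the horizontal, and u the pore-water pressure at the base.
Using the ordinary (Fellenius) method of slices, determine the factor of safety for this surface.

Ordinary method of slices: FS = Σ[c'·Δl_i + (W_i cosα_i − u_i·Δl_i)·tanφ'] / Σ W_i sinα_i, with Δl_i = b_i / cosα_i.
Slice 1: Δl = 2.3/cos(-2.6°) = 2.302 m; N'_1 = 127·cos(-2.6°) − 24·2.302 = 71.6; c'Δl = 28.32; W sinα = -5.8
Slice 2: Δl = 2.8/cos8.3° = 2.830 m; N'_2 = 417·cos8.3° − 18·2.830 = 361.7; c'Δl = 34.80; W sinα = 60.2
Slice 3: Δl = 2.0/cos18.9° = 2.114 m; N'_3 = 277·cos18.9° − 62·2.114 = 131.0; c'Δl = 26.00; W sinα = 89.7
Slice 4: Δl = 1.5/cos27.0° = 1.683 m; N'_4 = 187·cos27.0° − 56·1.683 = 72.3; c'Δl = 20.71; W sinα = 84.9
Slice 5: Δl = 3.0/cos38.4° = 3.828 m; N'_5 = 297·cos38.4° − 53·3.828 = 29.9; c'Δl = 47.08; W sinα = 184.5
Slice 6: Δl = 2.6/cos56.1° = 4.662 m; N'_6 = 115·cos56.1° − 10·4.662 = 17.5; c'Δl = 57.34; W sinα = 95.5
Σc'Δl = 214.3 kN/m; ΣN' = 684.0 kN/m; ΣW sinα = 509.0 kN/m
Resisting = 214.3 + 684.0·tan32.3° = 214.3 + 432.4 = 646.7 kN/m
FS = 646.7 / 509.0 = 1.271

FS = 1.27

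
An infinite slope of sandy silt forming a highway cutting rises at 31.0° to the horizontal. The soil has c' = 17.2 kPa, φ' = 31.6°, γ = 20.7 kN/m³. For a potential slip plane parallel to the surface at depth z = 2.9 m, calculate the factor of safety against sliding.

FS = 1.67

For an infinite slope with a slip plane parallel to the surface (no pore pressure): FS = [c' + γz cos²β tanφ'] / [γz sinβ cosβ].
γz = 20.7·2.9 = 60.03 kN/m²
Numerator = 17.2 + 60.03·cos²31.0°·tan31.6° = 17.2 + 60.03·0.7347·0.6152 = 44.334 kPa
Denominator = 60.03·sin31.0°·cos31.0° = 60.03·0.5150·0.8572 = 26.502 kPa
FS = 44.334 / 26.502 = 1.673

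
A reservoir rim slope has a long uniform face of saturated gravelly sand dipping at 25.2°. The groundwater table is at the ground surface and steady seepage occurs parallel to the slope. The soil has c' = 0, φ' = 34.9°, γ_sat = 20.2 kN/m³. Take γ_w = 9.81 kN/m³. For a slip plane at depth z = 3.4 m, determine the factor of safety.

FS = 0.76

With seepage parallel to the slope and the water table at the surface, the effective normal stress on the slip plane uses the buoyant unit weight γ' = γ_sat − γ_w while the driving shear stress uses γ_sat:
FS = [c' + γ' z cos²β tanφ'] / [γ_sat z sinβ cosβ]
(For c' = 0 this reduces to FS = (γ'/γ_sat)·tanφ'/tanβ.)
γ' = 20.2 − 9.81 = 10.39 kN/m³
Numerator = 0.0 + 10.39·3.4·cos²25.2°·tan34.9° = 0.0 + 10.39·3.4·0.8187·0.6976 = 20.176 kPa
Denominator = 20.2·3.4·sin25.2°·cos25.2° = 20.2·3.4·0.4258·0.9048 = 26.459 kPa
FS = 20.176 / 26.459 = 0.763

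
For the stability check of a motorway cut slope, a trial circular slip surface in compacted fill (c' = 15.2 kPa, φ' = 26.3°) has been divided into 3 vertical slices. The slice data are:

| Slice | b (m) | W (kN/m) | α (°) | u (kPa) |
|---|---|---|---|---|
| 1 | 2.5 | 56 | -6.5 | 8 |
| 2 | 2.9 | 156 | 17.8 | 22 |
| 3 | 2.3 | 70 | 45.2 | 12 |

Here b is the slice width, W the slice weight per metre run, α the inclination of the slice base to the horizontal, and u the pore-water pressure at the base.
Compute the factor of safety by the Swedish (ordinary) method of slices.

FS = 2.16

Ordinary method of slices: FS = Σ[c'·Δl_i + (W_i cosα_i − u_i·Δl_i)·tanφ'] / Σ W_i sinα_i, with Δl_i = b_i / cosα_i.
Slice 1: Δl = 2.5/cos(-6.5°) = 2.516 m; N'_1 = 56·cos(-6.5°) − 8·2.516 = 35.5; c'Δl = 38.25; W sinα = -6.3
Slice 2: Δl = 2.9/cos17.8° = 3.046 m; N'_2 = 156·cos17.8° − 22·3.046 = 81.5; c'Δl = 46.30; W sinα = 47.7
Slice 3: Δl = 2.3/cos45.2° = 3.264 m; N'_3 = 70·cos45.2° − 12·3.264 = 10.2; c'Δl = 49.61; W sinα = 49.7
Σc'Δl = 134.2 kN/m; ΣN' = 127.2 kN/m; ΣW sinα = 91.0 kN/m
Resisting = 134.2 + 127.2·tan26.3° = 134.2 + 62.9 = 197.0 kN/m
FS = 197.0 / 91.0 = 2.165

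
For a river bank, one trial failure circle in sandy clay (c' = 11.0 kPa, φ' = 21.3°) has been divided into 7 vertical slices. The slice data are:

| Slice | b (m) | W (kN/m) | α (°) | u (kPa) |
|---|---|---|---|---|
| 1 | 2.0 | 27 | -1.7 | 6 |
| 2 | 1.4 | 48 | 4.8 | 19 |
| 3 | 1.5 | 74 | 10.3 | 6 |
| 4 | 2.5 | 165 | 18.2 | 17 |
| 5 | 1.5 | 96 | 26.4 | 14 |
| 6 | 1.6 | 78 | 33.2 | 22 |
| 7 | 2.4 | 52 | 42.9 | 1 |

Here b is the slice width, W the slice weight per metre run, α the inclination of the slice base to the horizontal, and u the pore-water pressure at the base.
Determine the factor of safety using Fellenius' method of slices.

Ordinary method of slices: FS = Σ[c'·Δl_i + (W_i cosα_i − u_i·Δl_i)·tanφ'] / Σ W_i sinα_i, with Δl_i = b_i / cosα_i.
Slice 1: Δl = 2.0/cos(-1.7°) = 2.001 m; N'_1 = 27·cos(-1.7°) − 6·2.001 = 15.0; c'Δl = 22.01; W sinα = -0.8
Slice 2: Δl = 1.4/cos4.8° = 1.405 m; N'_2 = 48·cos4.8° − 19·1.405 = 21.1; c'Δl = 15.45; W sinα = 4.0
Slice 3: Δl = 1.5/cos10.3° = 1.525 m; N'_3 = 74·cos10.3° − 6·1.525 = 63.7; c'Δl = 16.77; W sinα = 13.2
Slice 4: Δl = 2.5/cos18.2° = 2.632 m; N'_4 = 165·cos18.2° − 17·2.632 = 112.0; c'Δl = 28.95; W sinα = 51.5
Slice 5: Δl = 1.5/cos26.4° = 1.675 m; N'_5 = 96·cos26.4° − 14·1.675 = 62.5; c'Δl = 18.42; W sinα = 42.7
Slice 6: Δl = 1.6/cos33.2° = 1.912 m; N'_6 = 78·cos33.2° − 22·1.912 = 23.2; c'Δl = 21.03; W sinα = 42.7
Slice 7: Δl = 2.4/cos42.9° = 3.276 m; N'_7 = 52·cos42.9° − 1·3.276 = 34.8; c'Δl = 36.04; W sinα = 35.4
Σc'Δl = 158.7 kN/m; ΣN' = 332.3 kN/m; ΣW sinα = 188.8 kN/m
Resisting = 158.7 + 332.3·tan21.3° = 158.7 + 129.6 = 288.3 kN/m
FS = 288.3 / 188.8 = 1.527

FS = 1.53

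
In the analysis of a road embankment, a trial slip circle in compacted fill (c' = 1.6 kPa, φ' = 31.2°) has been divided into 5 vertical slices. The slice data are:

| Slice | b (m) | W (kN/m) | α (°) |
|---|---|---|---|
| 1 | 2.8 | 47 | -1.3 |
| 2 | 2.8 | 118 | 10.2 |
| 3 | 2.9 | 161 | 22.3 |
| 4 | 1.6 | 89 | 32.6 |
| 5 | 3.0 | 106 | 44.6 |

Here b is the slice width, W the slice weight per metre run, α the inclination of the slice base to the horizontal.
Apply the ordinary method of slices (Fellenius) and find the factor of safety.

Ordinary method of slices: FS = Σ[c'·Δl_i + (W_i cosα_i)·tanφ'] / Σ W_i sinα_i, with Δl_i = b_i / cosα_i.
Slice 1: Δl = 2.8/cos(-1.3°) = 2.801 m; N'_1 = 47·cos(-1.3°) = 47.0; c'Δl = 4.48; W sinα = -1.1
Slice 2: Δl = 2.8/cos10.2° = 2.845 m; N'_2 = 118·cos10.2° = 116.1; c'Δl = 4.55; W sinα = 20.9
Slice 3: Δl = 2.9/cos22.3° = 3.134 m; N'_3 = 161·cos22.3° = 149.0; c'Δl = 5.02; W sinα = 61.1
Slice 4: Δl = 1.6/cos32.6° = 1.899 m; N'_4 = 89·cos32.6° = 75.0; c'Δl = 3.04; W sinα = 48.0
Slice 5: Δl = 3.0/cos44.6° = 4.213 m; N'_5 = 106·cos44.6° = 75.5; c'Δl = 6.74; W sinα = 74.4
Σc'Δl = 23.8 kN/m; ΣN' = 462.5 kN/m; ΣW sinα = 203.3 kN/m
Resisting = 23.8 + 462.5·tan31.2° = 23.8 + 280.1 = 303.9 kN/m
FS = 303.9 / 203.3 = 1.495

FS = 1.50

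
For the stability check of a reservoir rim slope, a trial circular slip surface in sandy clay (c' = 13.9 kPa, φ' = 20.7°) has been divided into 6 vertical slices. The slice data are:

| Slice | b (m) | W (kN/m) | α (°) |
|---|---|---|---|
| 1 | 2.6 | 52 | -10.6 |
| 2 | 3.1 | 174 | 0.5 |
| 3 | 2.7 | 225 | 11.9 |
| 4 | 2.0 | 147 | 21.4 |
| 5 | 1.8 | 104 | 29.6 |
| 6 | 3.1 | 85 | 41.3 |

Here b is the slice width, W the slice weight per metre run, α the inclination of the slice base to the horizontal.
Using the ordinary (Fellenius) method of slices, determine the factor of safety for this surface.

Ordinary method of slices: FS = Σ[c'·Δl_i + (W_i cosα_i)·tanφ'] / Σ W_i sinα_i, with Δl_i = b_i / cosα_i.
Slice 1: Δl = 2.6/cos(-10.6°) = 2.645 m; N'_1 = 52·cos(-10.6°) = 51.1; c'Δl = 36.77; W sinα = -9.6
Slice 2: Δl = 3.1/cos0.5° = 3.100 m; N'_2 = 174·cos0.5° = 174.0; c'Δl = 43.09; W sinα = 1.5
Slice 3: Δl = 2.7/cos11.9° = 2.759 m; N'_3 = 225·cos11.9° = 220.2; c'Δl = 38.35; W sinα = 46.4
Slice 4: Δl = 2.0/cos21.4° = 2.148 m; N'_4 = 147·cos21.4° = 136.9; c'Δl = 29.86; W sinα = 53.6
Slice 5: Δl = 1.8/cos29.6° = 2.070 m; N'_5 = 104·cos29.6° = 90.4; c'Δl = 28.78; W sinα = 51.4
Slice 6: Δl = 3.1/cos41.3° = 4.126 m; N'_6 = 85·cos41.3° = 63.9; c'Δl = 57.36; W sinα = 56.1
Σc'Δl = 234.2 kN/m; ΣN' = 736.4 kN/m; ΣW sinα = 199.5 kN/m
Resisting = 234.2 + 736.4·tan20.7° = 234.2 + 278.3 = 512.5 kN/m
FS = 512.5 / 199.5 = 2.569

FS = 2.57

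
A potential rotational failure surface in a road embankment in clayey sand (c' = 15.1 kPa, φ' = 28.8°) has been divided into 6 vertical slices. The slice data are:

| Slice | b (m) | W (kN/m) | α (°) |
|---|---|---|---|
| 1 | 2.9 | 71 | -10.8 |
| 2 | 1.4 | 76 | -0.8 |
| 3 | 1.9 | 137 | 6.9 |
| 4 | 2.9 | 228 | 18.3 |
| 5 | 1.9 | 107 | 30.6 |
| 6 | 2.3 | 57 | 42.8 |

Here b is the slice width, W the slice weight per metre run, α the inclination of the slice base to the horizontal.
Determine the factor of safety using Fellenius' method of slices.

FS = 3.41

Ordinary method of slices: FS = Σ[c'·Δl_i + (W_i cosα_i)·tanφ'] / Σ W_i sinα_i, with Δl_i = b_i / cosα_i.
Slice 1: Δl = 2.9/cos(-10.8°) = 2.952 m; N'_1 = 71·cos(-10.8°) = 69.7; c'Δl = 44.58; W sinα = -13.3
Slice 2: Δl = 1.4/cos(-0.8°) = 1.400 m; N'_2 = 76·cos(-0.8°) = 76.0; c'Δl = 21.14; W sinα = -1.1
Slice 3: Δl = 1.9/cos6.9° = 1.914 m; N'_3 = 137·cos6.9° = 136.0; c'Δl = 28.90; W sinα = 16.5
Slice 4: Δl = 2.9/cos18.3° = 3.054 m; N'_4 = 228·cos18.3° = 216.5; c'Δl = 46.12; W sinα = 71.6
Slice 5: Δl = 1.9/cos30.6° = 2.207 m; N'_5 = 107·cos30.6° = 92.1; c'Δl = 33.33; W sinα = 54.5
Slice 6: Δl = 2.3/cos42.8° = 3.135 m; N'_6 = 57·cos42.8° = 41.8; c'Δl = 47.33; W sinα = 38.7
Σc'Δl = 221.4 kN/m; ΣN' = 632.1 kN/m; ΣW sinα = 166.9 kN/m
Resisting = 221.4 + 632.1·tan28.8° = 221.4 + 347.5 = 568.9 kN/m
FS = 568.9 / 166.9 = 3.409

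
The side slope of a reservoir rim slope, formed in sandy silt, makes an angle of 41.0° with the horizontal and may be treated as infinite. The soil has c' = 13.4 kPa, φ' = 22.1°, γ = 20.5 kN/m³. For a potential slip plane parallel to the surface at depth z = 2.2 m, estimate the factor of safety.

For an infinite slope with a slip plane parallel to the surface (no pore pressure): FS = [c' + γz cos²β tanφ'] / [γz sinβ cosβ].
γz = 20.5·2.2 = 45.10 kN/m²
Numerator = 13.4 + 45.10·cos²41.0°·tan22.1° = 13.4 + 45.10·0.5696·0.4061 = 23.831 kPa
Denominator = 45.10·sin41.0°·cos41.0° = 45.10·0.6561·0.7547 = 22.331 kPa
FS = 23.831 / 22.331 = 1.067

FS = 1.07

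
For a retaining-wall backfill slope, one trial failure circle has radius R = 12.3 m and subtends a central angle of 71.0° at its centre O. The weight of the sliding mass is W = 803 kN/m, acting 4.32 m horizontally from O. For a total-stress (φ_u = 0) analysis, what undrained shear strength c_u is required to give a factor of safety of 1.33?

FS = c_u·L_a·R / (W·d), so c_u = FS·W·d / (L_a·R).
Arc length L_a = R·θ = 12.3·(71.0°·π/180) = 12.3·1.2392 = 15.24 m
c_u = 1.33·803·4.32 / (15.24·12.3) = 4613.7 / 187.48 = 24.61 kPa

c_u = 24.6 kPa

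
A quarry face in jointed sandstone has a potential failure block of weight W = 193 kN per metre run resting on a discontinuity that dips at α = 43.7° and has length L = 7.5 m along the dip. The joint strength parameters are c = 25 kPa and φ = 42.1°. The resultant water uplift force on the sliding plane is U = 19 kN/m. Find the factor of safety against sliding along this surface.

FS = 2.22

Resolving the block weight along and normal to the plane and applying the Mohr–Coulomb strength on the joint:
N' = W cosα − U = 193·cos43.7° − 19 = 120.5 kN/m
Driving force T = W sinα = 193·sin43.7° = 133.3 kN/m
Resisting force R = c·L + N'·tanφ = 25·7.5 + 120.5·tan42.1° = 187.5 + 108.9 = 296.4 kN/m
FS = R / T = 296.4 / 133.3 = 2.223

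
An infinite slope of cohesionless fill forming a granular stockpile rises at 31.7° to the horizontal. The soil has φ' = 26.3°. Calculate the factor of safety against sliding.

FS = 0.80

For a dry cohesionless infinite slope the factor of safety is FS = tanφ' / tanβ.
FS = tan26.3° / tan31.7° = 0.4942 / 0.6176 = 0.800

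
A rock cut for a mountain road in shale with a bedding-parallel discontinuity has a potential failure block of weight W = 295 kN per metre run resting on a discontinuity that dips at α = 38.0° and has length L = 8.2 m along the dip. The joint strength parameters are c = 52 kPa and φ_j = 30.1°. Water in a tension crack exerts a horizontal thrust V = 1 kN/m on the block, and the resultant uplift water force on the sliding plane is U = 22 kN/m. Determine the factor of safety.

FS = 3.00

Resolving the block weight along and normal to the plane and applying the Mohr–Coulomb strength on the joint:
N' = W cosα − U − V sinα = 295·cos38.0° − 22 − 1·sin38.0° = 209.8 kN/m
Driving force T = W sinα + V cosα = 295·sin38.0° + 1·cos38.0° = 182.4 kN/m
Resisting force R = c·L + N'·tanφ_j = 52·8.2 + 209.8·tan30.1° = 426.4 + 121.6 = 548.0 kN/m
FS = R / T = 548.0 / 182.4 = 3.004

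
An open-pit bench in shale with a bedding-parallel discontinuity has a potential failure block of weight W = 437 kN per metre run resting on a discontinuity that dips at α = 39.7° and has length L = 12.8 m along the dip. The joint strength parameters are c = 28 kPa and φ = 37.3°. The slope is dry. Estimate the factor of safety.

Resolving the block weight along and normal to the plane and applying the Mohr–Coulomb strength on the joint:
N' = W cosα = 437·cos39.7° = 336.2 kN/m
Driving force T = W sinα = 437·sin39.7° = 279.1 kN/m
Resisting force R = c·L + N'·tanφ = 28·12.8 + 336.2·tan37.3° = 358.4 + 256.1 = 614.5 kN/m
FS = R / T = 614.5 / 279.1 = 2.202

FS = 2.20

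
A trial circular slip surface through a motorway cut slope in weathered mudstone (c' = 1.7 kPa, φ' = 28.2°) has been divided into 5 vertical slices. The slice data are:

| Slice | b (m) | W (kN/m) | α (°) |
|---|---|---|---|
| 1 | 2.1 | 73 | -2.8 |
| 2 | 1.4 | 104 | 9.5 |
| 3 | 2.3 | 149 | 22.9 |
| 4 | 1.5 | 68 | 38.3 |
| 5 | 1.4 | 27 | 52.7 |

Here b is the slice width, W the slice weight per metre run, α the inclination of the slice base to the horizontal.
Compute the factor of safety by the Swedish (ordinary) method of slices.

Ordinary method of slices: FS = Σ[c'·Δl_i + (W_i cosα_i)·tanφ'] / Σ W_i sinα_i, with Δl_i = b_i / cosα_i.
Slice 1: Δl = 2.1/cos(-2.8°) = 2.103 m; N'_1 = 73·cos(-2.8°) = 72.9; c'Δl = 3.57; W sinα = -3.6
Slice 2: Δl = 1.4/cos9.5° = 1.419 m; N'_2 = 104·cos9.5° = 102.6; c'Δl = 2.41; W sinα = 17.2
Slice 3: Δl = 2.3/cos22.9° = 2.497 m; N'_3 = 149·cos22.9° = 137.3; c'Δl = 4.24; W sinα = 58.0
Slice 4: Δl = 1.5/cos38.3° = 1.911 m; N'_4 = 68·cos38.3° = 53.4; c'Δl = 3.25; W sinα = 42.1
Slice 5: Δl = 1.4/cos52.7° = 2.310 m; N'_5 = 27·cos52.7° = 16.4; c'Δl = 3.93; W sinα = 21.5
Σc'Δl = 17.4 kN/m; ΣN' = 382.5 kN/m; ΣW sinα = 135.2 kN/m
Resisting = 17.4 + 382.5·tan28.2° = 17.4 + 205.1 = 222.5 kN/m
FS = 222.5 / 135.2 = 1.646

FS = 1.65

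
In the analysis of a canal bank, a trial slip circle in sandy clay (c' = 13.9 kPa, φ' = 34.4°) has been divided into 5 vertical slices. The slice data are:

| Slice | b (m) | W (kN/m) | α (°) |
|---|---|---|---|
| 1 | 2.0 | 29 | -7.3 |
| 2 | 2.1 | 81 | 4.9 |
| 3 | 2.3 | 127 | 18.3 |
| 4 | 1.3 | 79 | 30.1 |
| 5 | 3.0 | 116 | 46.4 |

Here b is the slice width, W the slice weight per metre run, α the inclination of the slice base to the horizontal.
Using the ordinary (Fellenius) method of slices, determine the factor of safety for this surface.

FS = 2.59

Ordinary method of slices: FS = Σ[c'·Δl_i + (W_i cosα_i)·tanφ'] / Σ W_i sinα_i, with Δl_i = b_i / cosα_i.
Slice 1: Δl = 2.0/cos(-7.3°) = 2.016 m; N'_1 = 29·cos(-7.3°) = 28.8; c'Δl = 28.03; W sinα = -3.7
Slice 2: Δl = 2.1/cos4.9° = 2.108 m; N'_2 = 81·cos4.9° = 80.7; c'Δl = 29.30; W sinα = 6.9
Slice 3: Δl = 2.3/cos18.3° = 2.423 m; N'_3 = 127·cos18.3° = 120.6; c'Δl = 33.67; W sinα = 39.9
Slice 4: Δl = 1.3/cos30.1° = 1.503 m; N'_4 = 79·cos30.1° = 68.3; c'Δl = 20.89; W sinα = 39.6
Slice 5: Δl = 3.0/cos46.4° = 4.350 m; N'_5 = 116·cos46.4° = 80.0; c'Δl = 60.47; W sinα = 84.0
Σc'Δl = 172.4 kN/m; ΣN' = 378.4 kN/m; ΣW sinα = 166.7 kN/m
Resisting = 172.4 + 378.4·tan34.4° = 172.4 + 259.1 = 431.4 kN/m
FS = 431.4 / 166.7 = 2.588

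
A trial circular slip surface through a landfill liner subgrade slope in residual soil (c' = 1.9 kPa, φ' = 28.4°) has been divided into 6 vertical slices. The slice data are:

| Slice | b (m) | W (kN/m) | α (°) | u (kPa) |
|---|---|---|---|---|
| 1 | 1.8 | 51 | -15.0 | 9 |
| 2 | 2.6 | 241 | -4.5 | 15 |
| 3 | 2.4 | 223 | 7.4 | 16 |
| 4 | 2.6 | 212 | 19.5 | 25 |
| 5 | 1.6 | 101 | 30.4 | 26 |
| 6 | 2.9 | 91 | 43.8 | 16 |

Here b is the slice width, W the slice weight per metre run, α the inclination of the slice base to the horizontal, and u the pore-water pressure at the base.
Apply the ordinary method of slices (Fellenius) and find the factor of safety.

FS = 1.91

Ordinary method of slices: FS = Σ[c'·Δl_i + (W_i cosα_i − u_i·Δl_i)·tanφ'] / Σ W_i sinα_i, with Δl_i = b_i / cosα_i.
Slice 1: Δl = 1.8/cos(-15.0°) = 1.863 m; N'_1 = 51·cos(-15.0°) − 9·1.863 = 32.5; c'Δl = 3.54; W sinα = -13.2
Slice 2: Δl = 2.6/cos(-4.5°) = 2.608 m; N'_2 = 241·cos(-4.5°) − 15·2.608 = 201.1; c'Δl = 4.96; W sinα = -18.9
Slice 3: Δl = 2.4/cos7.4° = 2.420 m; N'_3 = 223·cos7.4° − 16·2.420 = 182.4; c'Δl = 4.60; W sinα = 28.7
Slice 4: Δl = 2.6/cos19.5° = 2.758 m; N'_4 = 212·cos19.5° − 25·2.758 = 130.9; c'Δl = 5.24; W sinα = 70.8
Slice 5: Δl = 1.6/cos30.4° = 1.855 m; N'_5 = 101·cos30.4° − 26·1.855 = 38.9; c'Δl = 3.52; W sinα = 51.1
Slice 6: Δl = 2.9/cos43.8° = 4.018 m; N'_6 = 91·cos43.8° − 16·4.018 = 1.4; c'Δl = 7.63; W sinα = 63.0
Σc'Δl = 29.5 kN/m; ΣN' = 587.2 kN/m; ΣW sinα = 181.5 kN/m
Resisting = 29.5 + 587.2·tan28.4° = 29.5 + 317.5 = 347.0 kN/m
FS = 347.0 / 181.5 = 1.912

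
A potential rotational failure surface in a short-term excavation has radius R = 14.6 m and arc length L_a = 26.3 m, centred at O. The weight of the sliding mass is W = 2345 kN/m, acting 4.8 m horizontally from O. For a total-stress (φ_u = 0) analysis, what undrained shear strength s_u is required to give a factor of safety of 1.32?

FS = s_u·L_a·R / (W·d), so s_u = FS·W·d / (L_a·R).
s_u = 1.32·2345·4.8 / (26.30·14.6) = 14857.9 / 383.98 = 38.69 kPa

s_u = 38.7 kPa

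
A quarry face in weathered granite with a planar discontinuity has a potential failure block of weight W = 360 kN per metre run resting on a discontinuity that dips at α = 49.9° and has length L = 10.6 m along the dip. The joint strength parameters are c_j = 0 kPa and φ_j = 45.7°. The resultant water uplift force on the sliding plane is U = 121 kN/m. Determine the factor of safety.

Resolving the block weight along and normal to the plane and applying the Mohr–Coulomb strength on the joint:
N' = W cosα − U = 360·cos49.9° − 121 = 110.9 kN/m
Driving force T = W sinα = 360·sin49.9° = 275.4 kN/m
Resisting force R = c_j·L + N'·tanφ_j = 0·10.6 + 110.9·tan45.7° = 0.0 + 113.6 = 113.6 kN/m
FS = R / T = 113.6 / 275.4 = 0.413

FS = 0.41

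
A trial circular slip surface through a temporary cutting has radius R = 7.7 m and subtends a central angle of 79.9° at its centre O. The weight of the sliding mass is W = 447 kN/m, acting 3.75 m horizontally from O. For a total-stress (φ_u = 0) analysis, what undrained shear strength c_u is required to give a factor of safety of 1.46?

FS = c_u·L_a·R / (W·d), so c_u = FS·W·d / (L_a·R).
Arc length L_a = R·θ = 7.7·(79.9°·π/180) = 7.7·1.3945 = 10.74 m
c_u = 1.46·447·3.75 / (10.74·7.7) = 2447.3 / 82.68 = 29.60 kPa

c_u = 29.6 kPa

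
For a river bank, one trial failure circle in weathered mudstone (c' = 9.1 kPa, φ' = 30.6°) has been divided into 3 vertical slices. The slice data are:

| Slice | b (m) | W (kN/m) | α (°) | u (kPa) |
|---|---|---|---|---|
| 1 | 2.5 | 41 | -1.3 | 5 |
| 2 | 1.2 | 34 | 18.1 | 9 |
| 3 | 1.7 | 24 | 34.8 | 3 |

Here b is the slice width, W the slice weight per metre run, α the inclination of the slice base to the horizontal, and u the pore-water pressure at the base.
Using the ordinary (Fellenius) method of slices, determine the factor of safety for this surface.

Ordinary method of slices: FS = Σ[c'·Δl_i + (W_i cosα_i − u_i·Δl_i)·tanφ'] / Σ W_i sinα_i, with Δl_i = b_i / cosα_i.
Slice 1: Δl = 2.5/cos(-1.3°) = 2.501 m; N'_1 = 41·cos(-1.3°) − 5·2.501 = 28.5; c'Δl = 22.76; W sinα = -0.9
Slice 2: Δl = 1.2/cos18.1° = 1.262 m; N'_2 = 34·cos18.1° − 9·1.262 = 21.0; c'Δl = 11.49; W sinα = 10.6
Slice 3: Δl = 1.7/cos34.8° = 2.070 m; N'_3 = 24·cos34.8° − 3·2.070 = 13.5; c'Δl = 18.84; W sinα = 13.7
Σc'Δl = 53.1 kN/m; ΣN' = 62.9 kN/m; ΣW sinα = 23.3 kN/m
Resisting = 53.1 + 62.9·tan30.6° = 53.1 + 37.2 = 90.3 kN/m
FS = 90.3 / 23.3 = 3.871

FS = 3.87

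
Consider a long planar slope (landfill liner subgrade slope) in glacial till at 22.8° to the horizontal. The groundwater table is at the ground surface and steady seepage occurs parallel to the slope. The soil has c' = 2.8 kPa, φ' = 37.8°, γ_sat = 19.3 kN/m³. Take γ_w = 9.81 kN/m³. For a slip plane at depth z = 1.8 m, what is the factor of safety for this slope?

With seepage parallel to the slope and the water table at the surface, the effective normal stress on the slip plane uses the buoyant unit weight γ' = γ_sat − γ_w while the driving shear stress uses γ_sat:
FS = [c' + γ' z cos²β tanφ'] / [γ_sat z sinβ cosβ]
γ' = 19.3 − 9.81 = 9.49 kN/m³
Numerator = 2.8 + 9.49·1.8·cos²22.8°·tan37.8° = 2.8 + 9.49·1.8·0.8498·0.7757 = 14.060 kPa
Denominator = 19.3·1.8·sin22.8°·cos22.8° = 19.3·1.8·0.3875·0.9219 = 12.410 kPa
FS = 14.060 / 12.410 = 1.133

FS = 1.13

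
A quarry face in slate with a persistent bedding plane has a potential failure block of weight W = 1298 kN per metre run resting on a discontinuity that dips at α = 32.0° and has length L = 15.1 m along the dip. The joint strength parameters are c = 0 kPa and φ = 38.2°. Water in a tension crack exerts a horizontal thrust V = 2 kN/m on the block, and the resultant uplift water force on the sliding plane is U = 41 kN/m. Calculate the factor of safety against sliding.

Resolving the block weight along and normal to the plane and applying the Mohr–Coulomb strength on the joint:
N' = W cosα − U − V sinα = 1298·cos32.0° − 41 − 2·sin32.0° = 1058.7 kN/m
Driving force T = W sinα + V cosα = 1298·sin32.0° + 2·cos32.0° = 689.5 kN/m
Resisting force R = c·L + N'·tanφ = 0·15.1 + 1058.7·tan38.2° = 0.0 + 833.1 = 833.1 kN/m
FS = R / T = 833.1 / 689.5 = 1.208

FS = 1.21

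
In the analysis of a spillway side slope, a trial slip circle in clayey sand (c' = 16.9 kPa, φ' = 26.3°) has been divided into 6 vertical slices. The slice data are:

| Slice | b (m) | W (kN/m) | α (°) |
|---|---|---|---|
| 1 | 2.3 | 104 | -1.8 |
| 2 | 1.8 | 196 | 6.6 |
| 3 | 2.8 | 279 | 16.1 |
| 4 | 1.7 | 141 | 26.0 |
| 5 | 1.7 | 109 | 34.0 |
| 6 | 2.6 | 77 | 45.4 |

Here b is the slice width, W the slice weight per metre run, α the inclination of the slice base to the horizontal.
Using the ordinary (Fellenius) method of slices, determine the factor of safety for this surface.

Ordinary method of slices: FS = Σ[c'·Δl_i + (W_i cosα_i)·tanφ'] / Σ W_i sinα_i, with Δl_i = b_i / cosα_i.
Slice 1: Δl = 2.3/cos(-1.8°) = 2.301 m; N'_1 = 104·cos(-1.8°) = 103.9; c'Δl = 38.89; W sinα = -3.3
Slice 2: Δl = 1.8/cos6.6° = 1.812 m; N'_2 = 196·cos6.6° = 194.7; c'Δl = 30.62; W sinα = 22.5
Slice 3: Δl = 2.8/cos16.1° = 2.914 m; N'_3 = 279·cos16.1° = 268.1; c'Δl = 49.25; W sinα = 77.4
Slice 4: Δl = 1.7/cos26.0° = 1.891 m; N'_4 = 141·cos26.0° = 126.7; c'Δl = 31.97; W sinα = 61.8
Slice 5: Δl = 1.7/cos34.0° = 2.051 m; N'_5 = 109·cos34.0° = 90.4; c'Δl = 34.65; W sinα = 61.0
Slice 6: Δl = 2.6/cos45.4° = 3.703 m; N'_6 = 77·cos45.4° = 54.1; c'Δl = 62.58; W sinα = 54.8
Σc'Δl = 248.0 kN/m; ΣN' = 837.9 kN/m; ΣW sinα = 274.2 kN/m
Resisting = 248.0 + 837.9·tan26.3° = 248.0 + 414.1 = 662.1 kN/m
FS = 662.1 / 274.2 = 2.414

FS = 2.41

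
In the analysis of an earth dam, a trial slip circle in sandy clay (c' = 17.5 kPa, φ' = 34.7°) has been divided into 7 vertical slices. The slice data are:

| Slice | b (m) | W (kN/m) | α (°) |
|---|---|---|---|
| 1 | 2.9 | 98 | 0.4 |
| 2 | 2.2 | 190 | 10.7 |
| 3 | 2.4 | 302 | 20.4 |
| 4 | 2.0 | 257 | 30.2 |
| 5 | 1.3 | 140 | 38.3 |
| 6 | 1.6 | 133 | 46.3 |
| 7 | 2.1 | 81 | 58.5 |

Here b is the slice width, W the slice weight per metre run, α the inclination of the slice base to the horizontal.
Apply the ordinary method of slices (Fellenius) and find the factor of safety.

Ordinary method of slices: FS = Σ[c'·Δl_i + (W_i cosα_i)·tanφ'] / Σ W_i sinα_i, with Δl_i = b_i / cosα_i.
Slice 1: Δl = 2.9/cos0.4° = 2.900 m; N'_1 = 98·cos0.4° = 98.0; c'Δl = 50.75; W sinα = 0.7
Slice 2: Δl = 2.2/cos10.7° = 2.239 m; N'_2 = 190·cos10.7° = 186.7; c'Δl = 39.18; W sinα = 35.3
Slice 3: Δl = 2.4/cos20.4° = 2.561 m; N'_3 = 302·cos20.4° = 283.1; c'Δl = 44.81; W sinα = 105.3
Slice 4: Δl = 2.0/cos30.2° = 2.314 m; N'_4 = 257·cos30.2° = 222.1; c'Δl = 40.50; W sinα = 129.3
Slice 5: Δl = 1.3/cos38.3° = 1.657 m; N'_5 = 140·cos38.3° = 109.9; c'Δl = 28.99; W sinα = 86.8
Slice 6: Δl = 1.6/cos46.3° = 2.316 m; N'_6 = 133·cos46.3° = 91.9; c'Δl = 40.53; W sinα = 96.2
Slice 7: Δl = 2.1/cos58.5° = 4.019 m; N'_7 = 81·cos58.5° = 42.3; c'Δl = 70.34; W sinα = 69.1
Σc'Δl = 315.1 kN/m; ΣN' = 1034.0 kN/m; ΣW sinα = 522.5 kN/m
Resisting = 315.1 + 1034.0·tan34.7° = 315.1 + 715.9 = 1031.0 kN/m
FS = 1031.0 / 522.5 = 1.973

FS = 1.97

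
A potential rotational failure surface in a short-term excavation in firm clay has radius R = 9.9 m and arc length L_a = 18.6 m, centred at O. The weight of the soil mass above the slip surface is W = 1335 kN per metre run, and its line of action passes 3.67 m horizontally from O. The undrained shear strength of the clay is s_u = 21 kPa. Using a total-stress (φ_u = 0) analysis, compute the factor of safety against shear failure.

FS = 0.79

Taking moments about the centre O, the resisting moment is provided by the undrained shear strength acting along the arc:
M_R = s_u·L_a·R = 21·18.60·9.9 = 3866.9 kN·m/m
M_D = W·d = 1335·3.67 = 4899.4 kN·m/m
FS = M_R / M_D = 3866.9 / 4899.4 = 0.789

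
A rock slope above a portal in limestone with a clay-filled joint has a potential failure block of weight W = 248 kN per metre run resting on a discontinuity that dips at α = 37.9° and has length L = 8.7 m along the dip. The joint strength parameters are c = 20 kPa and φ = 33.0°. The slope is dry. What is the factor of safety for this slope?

Resolving the block weight along and normal to the plane and applying the Mohr–Coulomb strength on the joint:
N' = W cosα = 248·cos37.9° = 195.7 kN/m
Driving force T = W sinα = 248·sin37.9° = 152.3 kN/m
Resisting force R = c·L + N'·tanφ = 20·8.7 + 195.7·tan33.0° = 174.0 + 127.1 = 301.1 kN/m
FS = R / T = 301.1 / 152.3 = 1.976

FS = 1.98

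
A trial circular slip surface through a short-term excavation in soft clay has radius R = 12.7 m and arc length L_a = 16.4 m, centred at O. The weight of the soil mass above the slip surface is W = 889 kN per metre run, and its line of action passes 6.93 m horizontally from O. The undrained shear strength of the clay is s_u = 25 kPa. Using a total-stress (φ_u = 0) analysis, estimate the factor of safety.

FS = 0.85

Taking moments about the centre O, the resisting moment is provided by the undrained shear strength acting along the arc:
M_R = s_u·L_a·R = 25·16.40·12.7 = 5207.0 kN·m/m
M_D = W·d = 889·6.93 = 6160.8 kN·m/m
FS = M_R / M_D = 5207.0 / 6160.8 = 0.845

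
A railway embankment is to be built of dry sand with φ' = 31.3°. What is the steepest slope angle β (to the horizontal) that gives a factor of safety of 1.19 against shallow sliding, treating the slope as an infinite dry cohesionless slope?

For an infinite dry cohesionless slope FS = tanφ'/tanβ, so tanβ = tanφ' / FS.
tanβ = tan31.3° / 1.19 = 0.6080 / 1.19 = 0.5109
β = arctan(0.5109) = 27.06°

β = 27.1°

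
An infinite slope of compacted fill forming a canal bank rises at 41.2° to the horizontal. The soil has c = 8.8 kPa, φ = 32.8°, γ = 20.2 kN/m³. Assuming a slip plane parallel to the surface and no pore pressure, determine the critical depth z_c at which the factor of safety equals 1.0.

Setting FS = 1.00 in FS = [c + γz cos²β tanφ] / [γz sinβ cosβ] and solving for z:
z = c / [γ cosβ (FS·sinβ − cosβ·tanφ)]
  = 8.8 / [20.2·cos41.2°·(1.00·sin41.2° − cos41.2°·tan32.8°)]
  = 8.8 / [20.2·0.7524·(1.00·0.6587 − 0.7524·0.6445)]
  = 8.8 / 2.6414 = 3.332 m

z_c = 3.33 m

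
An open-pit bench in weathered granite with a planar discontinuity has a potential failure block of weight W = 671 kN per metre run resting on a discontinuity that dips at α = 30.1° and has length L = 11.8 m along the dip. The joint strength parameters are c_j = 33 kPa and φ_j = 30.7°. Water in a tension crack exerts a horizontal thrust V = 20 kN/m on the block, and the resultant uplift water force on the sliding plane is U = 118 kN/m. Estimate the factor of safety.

FS = 1.86

Resolving the block weight along and normal to the plane and applying the Mohr–Coulomb strength on the joint:
N' = W cosα − U − V sinα = 671·cos30.1° − 118 − 20·sin30.1° = 452.5 kN/m
Driving force T = W sinα + V cosα = 671·sin30.1° + 20·cos30.1° = 353.8 kN/m
Resisting force R = c_j·L + N'·tanφ_j = 33·11.8 + 452.5·tan30.7° = 389.4 + 268.7 = 658.1 kN/m
FS = R / T = 658.1 / 353.8 = 1.860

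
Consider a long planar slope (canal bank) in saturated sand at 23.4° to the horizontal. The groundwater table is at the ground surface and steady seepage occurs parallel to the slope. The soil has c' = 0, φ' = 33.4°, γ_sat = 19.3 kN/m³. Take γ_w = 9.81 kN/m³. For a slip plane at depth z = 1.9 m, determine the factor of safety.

FS = 0.75

With seepage parallel to the slope and the water table at the surface, the effective normal stress on the slip plane uses the buoyant unit weight γ' = γ_sat − γ_w while the driving shear stress uses γ_sat:
FS = [c' + γ' z cos²β tanφ'] / [γ_sat z sinβ cosβ]
(For c' = 0 this reduces to FS = (γ'/γ_sat)·tanφ'/tanβ.)
γ' = 19.3 − 9.81 = 9.49 kN/m³
Numerator = 0.0 + 9.49·1.9·cos²23.4°·tan33.4° = 0.0 + 9.49·1.9·0.8423·0.6594 = 10.014 kPa
Denominator = 19.3·1.9·sin23.4°·cos23.4° = 19.3·1.9·0.3971·0.9178 = 13.366 kPa
FS = 10.014 / 13.366 = 0.749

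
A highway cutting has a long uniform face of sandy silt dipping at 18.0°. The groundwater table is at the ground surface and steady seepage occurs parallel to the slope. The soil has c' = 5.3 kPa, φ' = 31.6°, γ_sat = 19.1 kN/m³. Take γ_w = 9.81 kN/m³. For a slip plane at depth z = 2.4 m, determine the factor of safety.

With seepage parallel to the slope and the water table at the surface, the effective normal stress on the slip plane uses the buoyant unit weight γ' = γ_sat − γ_w while the driving shear stress uses γ_sat:
FS = [c' + γ' z cos²β tanφ'] / [γ_sat z sinβ cosβ]
γ' = 19.1 − 9.81 = 9.29 kN/m³
Numerator = 5.3 + 9.29·2.4·cos²18.0°·tan31.6° = 5.3 + 9.29·2.4·0.9045·0.6152 = 17.707 kPa
Denominator = 19.1·2.4·sin18.0°·cos18.0° = 19.1·2.4·0.3090·0.9511 = 13.472 kPa
FS = 17.707 / 13.472 = 1.314

FS = 1.31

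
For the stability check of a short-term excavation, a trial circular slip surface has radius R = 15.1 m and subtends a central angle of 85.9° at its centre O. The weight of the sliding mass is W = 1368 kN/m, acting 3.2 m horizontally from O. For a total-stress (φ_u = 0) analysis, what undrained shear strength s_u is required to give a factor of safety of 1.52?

s_u = 19.5 kPa

FS = s_u·L_a·R / (W·d), so s_u = FS·W·d / (L_a·R).
Arc length L_a = R·θ = 15.1·(85.9°·π/180) = 15.1·1.4992 = 22.64 m
s_u = 1.52·1368·3.2 / (22.64·15.1) = 6654.0 / 341.84 = 19.47 kPa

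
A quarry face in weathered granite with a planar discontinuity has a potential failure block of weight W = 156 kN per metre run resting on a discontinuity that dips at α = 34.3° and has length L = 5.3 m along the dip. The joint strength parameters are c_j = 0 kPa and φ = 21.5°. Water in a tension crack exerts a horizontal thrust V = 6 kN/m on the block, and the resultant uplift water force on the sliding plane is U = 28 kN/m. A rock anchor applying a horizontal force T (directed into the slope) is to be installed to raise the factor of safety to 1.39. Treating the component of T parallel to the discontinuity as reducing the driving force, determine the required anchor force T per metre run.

Resolving forces along and normal to the sliding plane, with the horizontal anchor force T adding T·sinα to the effective normal force and T·cosα acting up the plane against the driving force:
FS = [c_jL + (W cosα − U − V sinα + T sinα) tanφ] / [W sinα + V cosα − T cosα]
Without the anchor: N' = 97.5 kN/m, driving T_d = 92.9 kN/m, resisting R = 0·5.3 + 97.5·tan21.5° = 38.4 kN/m, FS = 0.41.
Setting FS = 1.39 and solving for T:
1.39·(92.9 − T cos34.3°) = 38.4 + T sin34.3°·tan21.5°
T·(sin34.3°·tan21.5° + 1.39·cos34.3°) = 1.39·92.9 − 38.4
T·(0.5635·0.3939 + 1.39·0.8261) = 129.1 − 38.4 = 90.7
T·1.3703 = 90.7
T = 66.2 kN/m

T = 66 kN/m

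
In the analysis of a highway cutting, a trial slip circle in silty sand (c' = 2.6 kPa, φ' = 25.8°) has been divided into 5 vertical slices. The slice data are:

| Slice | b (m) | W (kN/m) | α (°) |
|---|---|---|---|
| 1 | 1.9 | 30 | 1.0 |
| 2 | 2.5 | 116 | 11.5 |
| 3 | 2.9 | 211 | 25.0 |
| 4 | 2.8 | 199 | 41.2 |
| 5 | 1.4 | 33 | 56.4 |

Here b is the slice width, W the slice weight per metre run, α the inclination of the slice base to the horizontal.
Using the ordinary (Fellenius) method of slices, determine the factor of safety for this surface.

Ordinary method of slices: FS = Σ[c'·Δl_i + (W_i cosα_i)·tanφ'] / Σ W_i sinα_i, with Δl_i = b_i / cosα_i.
Slice 1: Δl = 1.9/cos1.0° = 1.900 m; N'_1 = 30·cos1.0° = 30.0; c'Δl = 4.94; W sinα = 0.5
Slice 2: Δl = 2.5/cos11.5° = 2.551 m; N'_2 = 116·cos11.5° = 113.7; c'Δl = 6.63; W sinα = 23.1
Slice 3: Δl = 2.9/cos25.0° = 3.200 m; N'_3 = 211·cos25.0° = 191.2; c'Δl = 8.32; W sinα = 89.2
Slice 4: Δl = 2.8/cos41.2° = 3.721 m; N'_4 = 199·cos41.2° = 149.7; c'Δl = 9.68; W sinα = 131.1
Slice 5: Δl = 1.4/cos56.4° = 2.530 m; N'_5 = 33·cos56.4° = 18.3; c'Δl = 6.58; W sinα = 27.5
Σc'Δl = 36.1 kN/m; ΣN' = 502.9 kN/m; ΣW sinα = 271.4 kN/m
Resisting = 36.1 + 502.9·tan25.8° = 36.1 + 243.1 = 279.3 kN/m
FS = 279.3 / 271.4 = 1.029

FS = 1.03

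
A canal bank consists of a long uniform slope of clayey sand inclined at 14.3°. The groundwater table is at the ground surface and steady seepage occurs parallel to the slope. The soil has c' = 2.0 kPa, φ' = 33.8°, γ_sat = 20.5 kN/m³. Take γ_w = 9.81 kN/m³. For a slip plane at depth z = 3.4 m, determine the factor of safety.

With seepage parallel to the slope and the water table at the surface, the effective normal stress on the slip plane uses the buoyant unit weight γ' = γ_sat − γ_w while the driving shear stress uses γ_sat:
FS = [c' + γ' z cos²β tanφ'] / [γ_sat z sinβ cosβ]
γ' = 20.5 − 9.81 = 10.69 kN/m³
Numerator = 2.0 + 10.69·3.4·cos²14.3°·tan33.8° = 2.0 + 10.69·3.4·0.9390·0.6694 = 24.847 kPa
Denominator = 20.5·3.4·sin14.3°·cos14.3° = 20.5·3.4·0.2470·0.9690 = 16.682 kPa
FS = 24.847 / 16.682 = 1.489

FS = 1.49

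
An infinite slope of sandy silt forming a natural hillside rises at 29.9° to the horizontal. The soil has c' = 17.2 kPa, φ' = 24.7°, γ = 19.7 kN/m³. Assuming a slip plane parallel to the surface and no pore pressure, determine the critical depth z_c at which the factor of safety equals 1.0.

Setting FS = 1.00 in FS = [c' + γz cos²β tanφ'] / [γz sinβ cosβ] and solving for z:
z = c' / [γ cosβ (FS·sinβ − cosβ·tanφ')]
  = 17.2 / [19.7·cos29.9°·(1.00·sin29.9° − cos29.9°·tan24.7°)]
  = 17.2 / [19.7·0.8669·(1.00·0.4985 − 0.8669·0.4599)]
  = 17.2 / 1.7037 = 10.096 m

z_c = 10.10 m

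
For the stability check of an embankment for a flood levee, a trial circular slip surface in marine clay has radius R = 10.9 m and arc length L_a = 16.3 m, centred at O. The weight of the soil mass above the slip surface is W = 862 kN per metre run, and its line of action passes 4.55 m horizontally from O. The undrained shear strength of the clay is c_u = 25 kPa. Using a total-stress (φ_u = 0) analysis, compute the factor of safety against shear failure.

Taking moments about the centre O, the resisting moment is provided by the undrained shear strength acting along the arc:
M_R = c_u·L_a·R = 25·16.30·10.9 = 4441.8 kN·m/m
M_D = W·d = 862·4.55 = 3922.1 kN·m/m
FS = M_R / M_D = 4441.8 / 3922.1 = 1.132

FS = 1.13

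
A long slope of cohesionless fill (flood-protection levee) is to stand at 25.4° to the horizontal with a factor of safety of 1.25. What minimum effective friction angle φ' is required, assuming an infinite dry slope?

φ' = 30.7°

FS = tanφ'/tanβ ⇒ tanφ' = FS · tanβ = 1.25 · tan25.4° = 0.5935
φ' = arctan(0.5935) = 30.69°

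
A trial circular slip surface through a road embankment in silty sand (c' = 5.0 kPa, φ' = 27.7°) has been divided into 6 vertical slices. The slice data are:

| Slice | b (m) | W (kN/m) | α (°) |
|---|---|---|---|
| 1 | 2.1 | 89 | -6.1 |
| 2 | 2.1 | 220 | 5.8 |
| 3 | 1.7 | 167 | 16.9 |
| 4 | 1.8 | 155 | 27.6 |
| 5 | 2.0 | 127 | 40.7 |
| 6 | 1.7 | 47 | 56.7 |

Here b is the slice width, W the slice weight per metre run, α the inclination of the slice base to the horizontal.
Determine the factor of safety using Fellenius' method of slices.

FS = 1.76

Ordinary method of slices: FS = Σ[c'·Δl_i + (W_i cosα_i)·tanφ'] / Σ W_i sinα_i, with Δl_i = b_i / cosα_i.
Slice 1: Δl = 2.1/cos(-6.1°) = 2.112 m; N'_1 = 89·cos(-6.1°) = 88.5; c'Δl = 10.56; W sinα = -9.5
Slice 2: Δl = 2.1/cos5.8° = 2.111 m; N'_2 = 220·cos5.8° = 218.9; c'Δl = 10.55; W sinα = 22.2
Slice 3: Δl = 1.7/cos16.9° = 1.777 m; N'_3 = 167·cos16.9° = 159.8; c'Δl = 8.88; W sinα = 48.5
Slice 4: Δl = 1.8/cos27.6° = 2.031 m; N'_4 = 155·cos27.6° = 137.4; c'Δl = 10.16; W sinα = 71.8
Slice 5: Δl = 2.0/cos40.7° = 2.638 m; N'_5 = 127·cos40.7° = 96.3; c'Δl = 13.19; W sinα = 82.8
Slice 6: Δl = 1.7/cos56.7° = 3.096 m; N'_6 = 47·cos56.7° = 25.8; c'Δl = 15.48; W sinα = 39.3
Σc'Δl = 68.8 kN/m; ΣN' = 726.6 kN/m; ΣW sinα = 255.2 kN/m
Resisting = 68.8 + 726.6·tan27.7° = 68.8 + 381.5 = 450.3 kN/m
FS = 450.3 / 255.2 = 1.764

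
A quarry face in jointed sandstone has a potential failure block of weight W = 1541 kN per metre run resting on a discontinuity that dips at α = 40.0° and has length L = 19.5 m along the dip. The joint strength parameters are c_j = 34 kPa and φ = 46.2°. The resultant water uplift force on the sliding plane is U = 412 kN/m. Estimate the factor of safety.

FS = 1.48

Resolving the block weight along and normal to the plane and applying the Mohr–Coulomb strength on the joint:
N' = W cosα − U = 1541·cos40.0° − 412 = 768.5 kN/m
Driving force T = W sinα = 1541·sin40.0° = 990.5 kN/m
Resisting force R = c_j·L + N'·tanφ = 34·19.5 + 768.5·tan46.2° = 663.0 + 801.4 = 1464.4 kN/m
FS = R / T = 1464.4 / 990.5 = 1.478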